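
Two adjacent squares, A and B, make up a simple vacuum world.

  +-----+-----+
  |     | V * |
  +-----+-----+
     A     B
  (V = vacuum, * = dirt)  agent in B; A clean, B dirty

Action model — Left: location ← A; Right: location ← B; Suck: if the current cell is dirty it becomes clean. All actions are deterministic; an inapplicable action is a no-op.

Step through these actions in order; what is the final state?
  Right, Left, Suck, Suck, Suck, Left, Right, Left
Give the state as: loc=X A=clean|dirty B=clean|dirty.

loc=A A=clean B=dirty

Right (#1): loc=B A=clean B=dirty
Left (#2): loc=A A=clean B=dirty
Suck (#3): loc=A A=clean B=dirty
Suck (#4): loc=A A=clean B=dirty
Suck (#5): loc=A A=clean B=dirty
Left (#6): loc=A A=clean B=dirty
Right (#7): loc=B A=clean B=dirty
Left (#8): loc=A A=clean B=dirty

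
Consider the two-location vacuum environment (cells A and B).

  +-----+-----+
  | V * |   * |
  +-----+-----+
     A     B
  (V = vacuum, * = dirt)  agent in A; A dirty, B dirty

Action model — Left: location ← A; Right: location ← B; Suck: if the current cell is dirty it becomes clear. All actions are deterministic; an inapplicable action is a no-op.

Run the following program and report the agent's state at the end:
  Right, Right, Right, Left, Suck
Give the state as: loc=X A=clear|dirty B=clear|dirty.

loc=A A=clear B=dirty

Right (#1): loc=B A=dirty B=dirty
Right (#2): loc=B A=dirty B=dirty
Right (#3): loc=B A=dirty B=dirty
Left (#4): loc=A A=dirty B=dirty
Suck (#5): loc=A A=clear B=dirty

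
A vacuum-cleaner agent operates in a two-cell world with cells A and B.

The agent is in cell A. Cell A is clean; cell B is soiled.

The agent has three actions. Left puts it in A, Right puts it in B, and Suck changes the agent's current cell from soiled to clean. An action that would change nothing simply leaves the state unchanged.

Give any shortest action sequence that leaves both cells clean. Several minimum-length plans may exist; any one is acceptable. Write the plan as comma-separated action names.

Right, Suck

step 1/2 (Right): loc=B A=clean B=soiled
step 2/2 (Suck): loc=B A=clean B=clean
min 2: go B then Suck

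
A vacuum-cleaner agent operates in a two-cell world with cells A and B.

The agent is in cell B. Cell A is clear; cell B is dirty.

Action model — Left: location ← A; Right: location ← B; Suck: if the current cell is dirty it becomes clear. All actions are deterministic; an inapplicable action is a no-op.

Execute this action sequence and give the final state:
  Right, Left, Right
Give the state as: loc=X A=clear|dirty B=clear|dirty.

loc=B A=clear B=dirty

1. Right → loc=B A=clear B=dirty
2. Left → loc=A A=clear B=dirty
3. Right → loc=B A=clear B=dirty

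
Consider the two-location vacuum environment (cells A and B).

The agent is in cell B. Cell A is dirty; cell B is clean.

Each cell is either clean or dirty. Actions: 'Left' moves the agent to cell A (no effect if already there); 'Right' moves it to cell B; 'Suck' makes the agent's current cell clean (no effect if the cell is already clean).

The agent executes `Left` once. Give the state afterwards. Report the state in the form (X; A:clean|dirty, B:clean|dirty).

start: (B; A:dirty, B:clean)
t=1 Left ⇒ (A; A:dirty, B:clean)

(A; A:dirty, B:clean)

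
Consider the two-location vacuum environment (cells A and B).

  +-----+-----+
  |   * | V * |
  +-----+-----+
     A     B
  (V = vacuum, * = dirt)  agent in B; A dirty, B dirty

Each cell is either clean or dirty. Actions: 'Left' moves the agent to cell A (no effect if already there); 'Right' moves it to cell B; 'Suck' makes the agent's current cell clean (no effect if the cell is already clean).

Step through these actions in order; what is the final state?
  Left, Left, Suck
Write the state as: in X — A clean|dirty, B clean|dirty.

1. Left → in A — A dirty, B dirty
2. Left → in A — A dirty, B dirty
3. Suck → in A — A clean, B dirty

in A — A clean, B dirty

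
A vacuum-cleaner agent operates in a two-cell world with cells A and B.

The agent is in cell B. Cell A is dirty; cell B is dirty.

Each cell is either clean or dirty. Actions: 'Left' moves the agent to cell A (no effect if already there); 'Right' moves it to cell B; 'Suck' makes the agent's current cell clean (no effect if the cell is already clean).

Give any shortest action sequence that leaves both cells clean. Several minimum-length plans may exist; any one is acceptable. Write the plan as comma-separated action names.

Suck, Left, Suck

Suck (#1): loc=B A=dirty B=clean
Left (#2): loc=A A=dirty B=clean
Suck (#3): loc=A A=clean B=clean
min 3: Suck B + move + Suck A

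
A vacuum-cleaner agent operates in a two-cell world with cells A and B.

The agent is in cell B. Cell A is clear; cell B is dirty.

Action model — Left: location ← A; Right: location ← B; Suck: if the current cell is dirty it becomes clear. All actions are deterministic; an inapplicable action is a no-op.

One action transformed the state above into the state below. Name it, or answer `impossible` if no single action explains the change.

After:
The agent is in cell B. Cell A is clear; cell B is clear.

Suck

try  Left: loc=A A=clear B=dirty
try Right: loc=B A=clear B=dirty
try  Suck: loc=B A=clear B=clear  ← match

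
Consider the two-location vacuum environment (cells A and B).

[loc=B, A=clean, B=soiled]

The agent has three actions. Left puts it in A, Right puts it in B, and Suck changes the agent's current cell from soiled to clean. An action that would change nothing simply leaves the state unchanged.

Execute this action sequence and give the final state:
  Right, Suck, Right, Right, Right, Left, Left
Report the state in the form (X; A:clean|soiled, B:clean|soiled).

Right (#1): (B; A:clean, B:soiled)
Suck (#2): (B; A:clean, B:clean)
Right (#3): (B; A:clean, B:clean)
Right (#4): (B; A:clean, B:clean)
Right (#5): (B; A:clean, B:clean)
Left (#6): (A; A:clean, B:clean)
Left (#7): (A; A:clean, B:clean)

(A; A:clean, B:clean)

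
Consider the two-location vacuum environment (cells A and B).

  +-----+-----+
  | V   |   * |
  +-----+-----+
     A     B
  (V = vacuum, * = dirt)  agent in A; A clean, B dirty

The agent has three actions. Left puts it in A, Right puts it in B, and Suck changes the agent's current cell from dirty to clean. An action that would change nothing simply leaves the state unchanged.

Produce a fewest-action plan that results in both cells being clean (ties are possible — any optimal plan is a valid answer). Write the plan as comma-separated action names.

Right, Suck

t=1 Right ⇒ loc=B A=clean B=dirty
t=2 Suck ⇒ loc=B A=clean B=clean
min 2: go B then Suck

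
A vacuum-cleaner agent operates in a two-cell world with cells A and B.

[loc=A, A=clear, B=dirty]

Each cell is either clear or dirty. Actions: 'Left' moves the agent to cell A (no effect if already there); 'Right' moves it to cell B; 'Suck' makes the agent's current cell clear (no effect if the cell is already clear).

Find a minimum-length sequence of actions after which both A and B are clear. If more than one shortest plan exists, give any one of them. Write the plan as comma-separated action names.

step 1/2 (Right): loc=B A=clear B=dirty
step 2/2 (Suck): loc=B A=clear B=clear
min 2: go B then Suck

Right, Suck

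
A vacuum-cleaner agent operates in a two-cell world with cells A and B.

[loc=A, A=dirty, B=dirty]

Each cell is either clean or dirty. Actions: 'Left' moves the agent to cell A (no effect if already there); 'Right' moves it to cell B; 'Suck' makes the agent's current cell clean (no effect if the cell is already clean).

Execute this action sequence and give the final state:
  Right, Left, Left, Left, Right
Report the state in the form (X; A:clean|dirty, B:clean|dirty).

1) do Right; now (B; A:dirty, B:dirty)
2) do Left; now (A; A:dirty, B:dirty)
3) do Left; now (A; A:dirty, B:dirty)
4) do Left; now (A; A:dirty, B:dirty)
5) do Right; now (B; A:dirty, B:dirty)

(B; A:dirty, B:dirty)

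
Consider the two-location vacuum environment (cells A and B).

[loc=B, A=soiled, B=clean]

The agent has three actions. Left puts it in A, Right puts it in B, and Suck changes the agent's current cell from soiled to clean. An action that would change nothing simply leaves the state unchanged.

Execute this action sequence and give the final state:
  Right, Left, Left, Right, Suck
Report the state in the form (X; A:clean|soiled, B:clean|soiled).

(B; A:soiled, B:clean)

step 1/5 (Right): (B; A:soiled, B:clean)
step 2/5 (Left): (A; A:soiled, B:clean)
step 3/5 (Left): (A; A:soiled, B:clean)
step 4/5 (Right): (B; A:soiled, B:clean)
step 5/5 (Suck): (B; A:soiled, B:clean)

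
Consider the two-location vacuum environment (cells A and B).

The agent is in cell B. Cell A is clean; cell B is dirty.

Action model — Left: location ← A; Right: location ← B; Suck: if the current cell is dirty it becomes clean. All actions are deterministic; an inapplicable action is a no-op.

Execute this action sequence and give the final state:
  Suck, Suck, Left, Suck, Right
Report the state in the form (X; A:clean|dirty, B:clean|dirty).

1. Suck → (B; A:clean, B:clean)
2. Suck → (B; A:clean, B:clean)
3. Left → (A; A:clean, B:clean)
4. Suck → (A; A:clean, B:clean)
5. Right → (B; A:clean, B:clean)

(B; A:clean, B:clean)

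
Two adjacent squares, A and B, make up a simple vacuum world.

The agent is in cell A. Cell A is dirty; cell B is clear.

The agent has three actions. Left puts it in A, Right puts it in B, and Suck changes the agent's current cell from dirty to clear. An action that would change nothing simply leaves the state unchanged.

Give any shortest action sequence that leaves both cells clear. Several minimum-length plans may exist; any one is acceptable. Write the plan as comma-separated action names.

Suck

step 1/1 (Suck): loc=A A=clear B=clear
min 1: A is dirty, one Suck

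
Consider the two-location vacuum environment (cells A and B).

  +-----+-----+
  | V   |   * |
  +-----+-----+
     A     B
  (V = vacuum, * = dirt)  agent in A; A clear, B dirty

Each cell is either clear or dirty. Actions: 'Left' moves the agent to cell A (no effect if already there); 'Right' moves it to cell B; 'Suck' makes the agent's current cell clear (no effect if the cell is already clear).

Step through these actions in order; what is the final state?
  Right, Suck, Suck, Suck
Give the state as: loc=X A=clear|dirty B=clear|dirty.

loc=B A=clear B=clear

step 1/4 (Right): loc=B A=clear B=dirty
step 2/4 (Suck): loc=B A=clear B=clear
step 3/4 (Suck): loc=B A=clear B=clear
step 4/4 (Suck): loc=B A=clear B=clear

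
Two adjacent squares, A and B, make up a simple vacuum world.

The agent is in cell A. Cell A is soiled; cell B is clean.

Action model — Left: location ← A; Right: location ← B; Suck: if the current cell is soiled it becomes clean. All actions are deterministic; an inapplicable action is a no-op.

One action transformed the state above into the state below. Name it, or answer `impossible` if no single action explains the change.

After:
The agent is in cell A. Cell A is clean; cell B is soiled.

try  Left: (A; A:soiled, B:clean)
try Right: (B; A:soiled, B:clean)
try  Suck: (A; A:clean, B:clean)
no single action produces the after-state

impossible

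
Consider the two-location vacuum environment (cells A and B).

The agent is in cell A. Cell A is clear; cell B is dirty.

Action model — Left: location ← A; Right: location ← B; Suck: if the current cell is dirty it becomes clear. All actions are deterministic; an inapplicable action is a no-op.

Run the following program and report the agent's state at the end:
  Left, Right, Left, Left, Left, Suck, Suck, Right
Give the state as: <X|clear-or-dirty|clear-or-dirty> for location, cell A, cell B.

<B|clear|dirty>

1. Left → <A|clear|dirty>
2. Right → <B|clear|dirty>
3. Left → <A|clear|dirty>
4. Left → <A|clear|dirty>
5. Left → <A|clear|dirty>
6. Suck → <A|clear|dirty>
7. Suck → <A|clear|dirty>
8. Right → <B|clear|dirty>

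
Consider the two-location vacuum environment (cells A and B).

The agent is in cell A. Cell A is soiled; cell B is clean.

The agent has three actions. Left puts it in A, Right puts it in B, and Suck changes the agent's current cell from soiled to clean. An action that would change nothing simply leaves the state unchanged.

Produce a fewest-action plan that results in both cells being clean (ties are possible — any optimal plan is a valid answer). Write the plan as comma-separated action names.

[1] after Suck: in A — A clean, B clean
min 1: A is soiled, one Suck

Suck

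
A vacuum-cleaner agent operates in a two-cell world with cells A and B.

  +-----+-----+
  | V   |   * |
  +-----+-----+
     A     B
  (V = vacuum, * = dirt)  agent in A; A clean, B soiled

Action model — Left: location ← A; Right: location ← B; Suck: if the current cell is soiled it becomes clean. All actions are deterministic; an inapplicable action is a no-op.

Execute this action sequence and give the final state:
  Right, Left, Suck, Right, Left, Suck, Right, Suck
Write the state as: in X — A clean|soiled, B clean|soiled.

1. Right → in B — A clean, B soiled
2. Left → in A — A clean, B soiled
3. Suck → in A — A clean, B soiled
4. Right → in B — A clean, B soiled
5. Left → in A — A clean, B soiled
6. Suck → in A — A clean, B soiled
7. Right → in B — A clean, B soiled
8. Suck → in B — A clean, B clean

in B — A clean, B clean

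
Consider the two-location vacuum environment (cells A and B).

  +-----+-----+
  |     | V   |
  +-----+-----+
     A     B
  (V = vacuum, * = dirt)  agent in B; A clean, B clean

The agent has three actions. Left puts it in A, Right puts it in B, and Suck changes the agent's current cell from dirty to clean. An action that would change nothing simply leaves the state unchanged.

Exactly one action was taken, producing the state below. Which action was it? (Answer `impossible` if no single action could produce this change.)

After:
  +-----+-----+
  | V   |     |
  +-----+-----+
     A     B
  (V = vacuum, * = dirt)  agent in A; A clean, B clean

try  Left: <A|clean|clean>  ← match
try Right: <B|clean|clean>
try  Suck: <B|clean|clean>

Left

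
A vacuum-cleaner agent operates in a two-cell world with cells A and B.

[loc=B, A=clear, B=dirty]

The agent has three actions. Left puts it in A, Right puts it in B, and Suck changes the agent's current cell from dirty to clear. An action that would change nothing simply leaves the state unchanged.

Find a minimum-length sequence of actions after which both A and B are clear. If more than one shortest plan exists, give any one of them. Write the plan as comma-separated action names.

Suck

t=1 Suck ⇒ (B; A:clear, B:clear)
min 1: B is dirty, one Suck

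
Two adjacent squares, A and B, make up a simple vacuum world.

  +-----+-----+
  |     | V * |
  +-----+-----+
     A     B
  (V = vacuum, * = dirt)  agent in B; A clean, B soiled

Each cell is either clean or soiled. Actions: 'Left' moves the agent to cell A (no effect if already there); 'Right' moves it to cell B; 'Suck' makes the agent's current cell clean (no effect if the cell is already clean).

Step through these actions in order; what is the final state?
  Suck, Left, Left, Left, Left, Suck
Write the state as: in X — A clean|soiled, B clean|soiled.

in A — A clean, B clean

1) do Suck; now in B — A clean, B clean
2) do Left; now in A — A clean, B clean
3) do Left; now in A — A clean, B clean
4) do Left; now in A — A clean, B clean
5) do Left; now in A — A clean, B clean
6) do Suck; now in A — A clean, B clean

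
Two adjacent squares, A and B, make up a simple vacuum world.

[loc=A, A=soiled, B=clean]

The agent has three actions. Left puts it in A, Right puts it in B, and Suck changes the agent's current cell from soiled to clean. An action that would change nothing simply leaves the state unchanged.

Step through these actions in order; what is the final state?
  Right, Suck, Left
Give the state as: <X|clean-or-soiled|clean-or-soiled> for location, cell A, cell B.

<A|soiled|clean>

1) do Right; now <B|soiled|clean>
2) do Suck; now <B|soiled|clean>
3) do Left; now <A|soiled|clean>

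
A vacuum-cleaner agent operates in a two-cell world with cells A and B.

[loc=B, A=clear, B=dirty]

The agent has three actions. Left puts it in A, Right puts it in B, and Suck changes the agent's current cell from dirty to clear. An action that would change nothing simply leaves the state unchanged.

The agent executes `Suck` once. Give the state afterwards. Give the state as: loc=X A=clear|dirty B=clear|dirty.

loc=B A=clear B=clear

start: loc=B A=clear B=dirty
[1] after Suck: loc=B A=clear B=clear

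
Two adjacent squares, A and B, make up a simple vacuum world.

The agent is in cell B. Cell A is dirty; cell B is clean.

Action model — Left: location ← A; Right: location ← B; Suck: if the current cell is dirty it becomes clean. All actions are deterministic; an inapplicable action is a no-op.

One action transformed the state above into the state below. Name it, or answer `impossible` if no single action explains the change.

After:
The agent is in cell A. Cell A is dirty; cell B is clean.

Left

try  Left: (A; A:dirty, B:clean)  ← match
try Right: (B; A:dirty, B:clean)
try  Suck: (B; A:dirty, B:clean)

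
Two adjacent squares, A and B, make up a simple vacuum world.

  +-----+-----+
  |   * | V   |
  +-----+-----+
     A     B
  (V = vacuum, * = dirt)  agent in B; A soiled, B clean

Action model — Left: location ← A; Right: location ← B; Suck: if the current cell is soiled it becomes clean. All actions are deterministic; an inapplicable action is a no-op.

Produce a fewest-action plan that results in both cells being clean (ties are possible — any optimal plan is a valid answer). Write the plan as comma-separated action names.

Left, Suck

Left (#1): <A|soiled|clean>
Suck (#2): <A|clean|clean>
min 2: go A then Suck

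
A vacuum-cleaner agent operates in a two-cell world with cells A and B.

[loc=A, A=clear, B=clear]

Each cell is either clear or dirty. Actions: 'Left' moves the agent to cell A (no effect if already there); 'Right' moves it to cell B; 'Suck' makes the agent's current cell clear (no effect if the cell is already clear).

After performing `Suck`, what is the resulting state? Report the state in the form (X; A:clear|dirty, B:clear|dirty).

(A; A:clear, B:clear)

start: (A; A:clear, B:clear)
1) do Suck; now (A; A:clear, B:clear)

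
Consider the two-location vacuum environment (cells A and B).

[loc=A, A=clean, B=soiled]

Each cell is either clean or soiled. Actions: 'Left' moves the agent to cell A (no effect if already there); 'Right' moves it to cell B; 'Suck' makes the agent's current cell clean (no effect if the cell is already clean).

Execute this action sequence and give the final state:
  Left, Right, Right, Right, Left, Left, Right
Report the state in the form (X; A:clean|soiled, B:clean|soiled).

(B; A:clean, B:soiled)

1) do Left; now (A; A:clean, B:soiled)
2) do Right; now (B; A:clean, B:soiled)
3) do Right; now (B; A:clean, B:soiled)
4) do Right; now (B; A:clean, B:soiled)
5) do Left; now (A; A:clean, B:soiled)
6) do Left; now (A; A:clean, B:soiled)
7) do Right; now (B; A:clean, B:soiled)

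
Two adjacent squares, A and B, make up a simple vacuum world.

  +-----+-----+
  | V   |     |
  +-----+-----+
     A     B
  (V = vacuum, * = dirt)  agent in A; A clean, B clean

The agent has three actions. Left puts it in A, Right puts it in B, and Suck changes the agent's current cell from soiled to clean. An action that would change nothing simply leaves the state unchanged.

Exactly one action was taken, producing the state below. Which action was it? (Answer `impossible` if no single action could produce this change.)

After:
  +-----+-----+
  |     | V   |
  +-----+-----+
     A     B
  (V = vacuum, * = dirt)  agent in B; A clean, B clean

try  Left: <A|clean|clean>
try Right: <B|clean|clean>  ← match
try  Suck: <A|clean|clean>

Right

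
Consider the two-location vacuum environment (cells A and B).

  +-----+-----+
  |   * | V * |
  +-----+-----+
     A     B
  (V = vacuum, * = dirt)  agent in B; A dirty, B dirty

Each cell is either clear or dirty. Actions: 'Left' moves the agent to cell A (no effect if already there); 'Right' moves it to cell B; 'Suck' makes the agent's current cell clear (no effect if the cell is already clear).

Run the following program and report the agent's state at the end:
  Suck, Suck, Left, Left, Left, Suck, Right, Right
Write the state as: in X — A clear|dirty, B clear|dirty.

in B — A clear, B clear

1. Suck → in B — A dirty, B clear
2. Suck → in B — A dirty, B clear
3. Left → in A — A dirty, B clear
4. Left → in A — A dirty, B clear
5. Left → in A — A dirty, B clear
6. Suck → in A — A clear, B clear
7. Right → in B — A clear, B clear
8. Right → in B — A clear, B clear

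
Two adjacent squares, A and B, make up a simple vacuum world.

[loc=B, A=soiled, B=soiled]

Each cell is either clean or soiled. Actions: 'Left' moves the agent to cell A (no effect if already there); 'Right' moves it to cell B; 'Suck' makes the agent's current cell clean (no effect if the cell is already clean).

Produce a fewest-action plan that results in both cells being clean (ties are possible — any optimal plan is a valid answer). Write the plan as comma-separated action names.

Suck, Left, Suck

1) do Suck; now (B; A:soiled, B:clean)
2) do Left; now (A; A:soiled, B:clean)
3) do Suck; now (A; A:clean, B:clean)
min 3: Suck B + move + Suck A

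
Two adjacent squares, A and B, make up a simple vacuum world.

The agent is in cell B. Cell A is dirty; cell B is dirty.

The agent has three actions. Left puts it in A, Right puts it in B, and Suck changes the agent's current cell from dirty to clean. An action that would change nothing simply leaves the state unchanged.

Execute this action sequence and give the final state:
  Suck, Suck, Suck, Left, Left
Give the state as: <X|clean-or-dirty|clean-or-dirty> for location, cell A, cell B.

<A|dirty|clean>

t=1 Suck ⇒ <B|dirty|clean>
t=2 Suck ⇒ <B|dirty|clean>
t=3 Suck ⇒ <B|dirty|clean>
t=4 Left ⇒ <A|dirty|clean>
t=5 Left ⇒ <A|dirty|clean>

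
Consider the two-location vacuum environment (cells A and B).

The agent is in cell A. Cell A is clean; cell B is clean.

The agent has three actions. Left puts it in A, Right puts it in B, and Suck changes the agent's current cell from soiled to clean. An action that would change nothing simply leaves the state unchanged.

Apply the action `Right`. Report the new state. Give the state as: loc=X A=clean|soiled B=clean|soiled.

start: loc=A A=clean B=clean
[1] after Right: loc=B A=clean B=clean

loc=B A=clean B=clean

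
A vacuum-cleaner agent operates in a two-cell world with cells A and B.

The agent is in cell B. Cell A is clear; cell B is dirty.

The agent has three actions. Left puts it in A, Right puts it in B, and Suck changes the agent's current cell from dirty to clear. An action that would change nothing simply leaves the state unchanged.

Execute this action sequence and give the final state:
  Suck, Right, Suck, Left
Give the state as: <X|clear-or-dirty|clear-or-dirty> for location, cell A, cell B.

Suck (#1): <B|clear|clear>
Right (#2): <B|clear|clear>
Suck (#3): <B|clear|clear>
Left (#4): <A|clear|clear>

<A|clear|clear>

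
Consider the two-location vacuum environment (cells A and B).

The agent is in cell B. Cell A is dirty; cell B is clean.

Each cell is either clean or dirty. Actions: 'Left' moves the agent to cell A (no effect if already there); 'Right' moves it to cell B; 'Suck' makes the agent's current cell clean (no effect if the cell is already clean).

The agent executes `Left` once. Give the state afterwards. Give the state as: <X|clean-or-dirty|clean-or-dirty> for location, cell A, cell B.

<A|dirty|clean>

start: <B|dirty|clean>
1. Left → <A|dirty|clean>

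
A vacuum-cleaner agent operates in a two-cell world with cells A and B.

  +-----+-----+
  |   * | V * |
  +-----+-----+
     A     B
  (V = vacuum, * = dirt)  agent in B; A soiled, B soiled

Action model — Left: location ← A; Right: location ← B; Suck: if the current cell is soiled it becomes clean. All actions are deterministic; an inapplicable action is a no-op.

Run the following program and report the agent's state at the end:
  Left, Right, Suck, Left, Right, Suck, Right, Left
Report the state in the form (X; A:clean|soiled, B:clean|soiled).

1. Left → (A; A:soiled, B:soiled)
2. Right → (B; A:soiled, B:soiled)
3. Suck → (B; A:soiled, B:clean)
4. Left → (A; A:soiled, B:clean)
5. Right → (B; A:soiled, B:clean)
6. Suck → (B; A:soiled, B:clean)
7. Right → (B; A:soiled, B:clean)
8. Left → (A; A:soiled, B:clean)

(A; A:soiled, B:clean)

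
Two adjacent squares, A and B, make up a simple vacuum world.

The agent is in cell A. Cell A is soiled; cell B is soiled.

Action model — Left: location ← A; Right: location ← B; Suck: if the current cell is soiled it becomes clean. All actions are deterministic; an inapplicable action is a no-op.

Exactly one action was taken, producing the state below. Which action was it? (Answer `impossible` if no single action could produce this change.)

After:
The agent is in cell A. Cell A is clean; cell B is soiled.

Suck

try  Left: in A — A soiled, B soiled
try Right: in B — A soiled, B soiled
try  Suck: in A — A clean, B soiled  ← match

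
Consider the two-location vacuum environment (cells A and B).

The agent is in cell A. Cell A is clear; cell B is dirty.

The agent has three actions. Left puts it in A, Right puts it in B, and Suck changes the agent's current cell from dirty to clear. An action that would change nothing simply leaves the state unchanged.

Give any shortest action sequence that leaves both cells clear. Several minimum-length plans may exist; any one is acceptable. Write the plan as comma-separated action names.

step 1/2 (Right): in B — A clear, B dirty
step 2/2 (Suck): in B — A clear, B clear
min 2: go B then Suck

Right, Suck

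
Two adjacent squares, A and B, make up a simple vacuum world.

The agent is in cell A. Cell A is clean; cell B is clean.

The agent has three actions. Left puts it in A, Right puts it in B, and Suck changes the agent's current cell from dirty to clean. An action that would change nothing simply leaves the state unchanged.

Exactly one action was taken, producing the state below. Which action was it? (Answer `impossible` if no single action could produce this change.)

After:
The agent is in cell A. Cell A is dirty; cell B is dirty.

try  Left: loc=A A=clean B=clean
try Right: loc=B A=clean B=clean
try  Suck: loc=A A=clean B=clean
no single action produces the after-state

impossible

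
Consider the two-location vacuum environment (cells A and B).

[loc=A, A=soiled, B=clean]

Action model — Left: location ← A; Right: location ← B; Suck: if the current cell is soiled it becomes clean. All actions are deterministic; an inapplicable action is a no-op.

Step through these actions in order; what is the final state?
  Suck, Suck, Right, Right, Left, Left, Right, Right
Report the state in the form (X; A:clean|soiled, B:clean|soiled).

(B; A:clean, B:clean)

[1] after Suck: (A; A:clean, B:clean)
[2] after Suck: (A; A:clean, B:clean)
[3] after Right: (B; A:clean, B:clean)
[4] after Right: (B; A:clean, B:clean)
[5] after Left: (A; A:clean, B:clean)
[6] after Left: (A; A:clean, B:clean)
[7] after Right: (B; A:clean, B:clean)
[8] after Right: (B; A:clean, B:clean)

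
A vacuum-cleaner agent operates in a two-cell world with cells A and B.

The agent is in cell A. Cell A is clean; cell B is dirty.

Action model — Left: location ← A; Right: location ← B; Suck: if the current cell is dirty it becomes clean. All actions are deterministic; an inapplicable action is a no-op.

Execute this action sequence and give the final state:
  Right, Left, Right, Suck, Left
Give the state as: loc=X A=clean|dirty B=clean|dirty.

step 1/5 (Right): loc=B A=clean B=dirty
step 2/5 (Left): loc=A A=clean B=dirty
step 3/5 (Right): loc=B A=clean B=dirty
step 4/5 (Suck): loc=B A=clean B=clean
step 5/5 (Left): loc=A A=clean B=clean

loc=A A=clean B=clean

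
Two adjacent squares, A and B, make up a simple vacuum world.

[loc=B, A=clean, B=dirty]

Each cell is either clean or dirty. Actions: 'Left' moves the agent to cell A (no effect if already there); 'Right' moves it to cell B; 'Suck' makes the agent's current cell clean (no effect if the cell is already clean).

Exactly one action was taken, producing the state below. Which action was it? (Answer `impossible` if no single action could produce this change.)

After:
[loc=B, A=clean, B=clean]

Suck

try  Left: (A; A:clean, B:dirty)
try Right: (B; A:clean, B:dirty)
try  Suck: (B; A:clean, B:clean)  ← match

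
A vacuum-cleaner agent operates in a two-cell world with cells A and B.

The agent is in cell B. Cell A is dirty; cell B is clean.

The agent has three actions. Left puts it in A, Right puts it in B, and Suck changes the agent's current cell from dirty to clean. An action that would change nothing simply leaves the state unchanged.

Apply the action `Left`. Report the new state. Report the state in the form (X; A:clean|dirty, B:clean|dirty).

(A; A:dirty, B:clean)

start: (B; A:dirty, B:clean)
t=1 Left ⇒ (A; A:dirty, B:clean)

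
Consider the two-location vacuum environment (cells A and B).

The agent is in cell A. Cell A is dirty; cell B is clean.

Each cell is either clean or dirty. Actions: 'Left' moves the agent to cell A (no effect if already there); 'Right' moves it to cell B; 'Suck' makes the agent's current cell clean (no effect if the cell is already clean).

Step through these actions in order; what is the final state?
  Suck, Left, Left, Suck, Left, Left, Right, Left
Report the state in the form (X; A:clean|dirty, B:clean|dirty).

1. Suck → (A; A:clean, B:clean)
2. Left → (A; A:clean, B:clean)
3. Left → (A; A:clean, B:clean)
4. Suck → (A; A:clean, B:clean)
5. Left → (A; A:clean, B:clean)
6. Left → (A; A:clean, B:clean)
7. Right → (B; A:clean, B:clean)
8. Left → (A; A:clean, B:clean)

(A; A:clean, B:clean)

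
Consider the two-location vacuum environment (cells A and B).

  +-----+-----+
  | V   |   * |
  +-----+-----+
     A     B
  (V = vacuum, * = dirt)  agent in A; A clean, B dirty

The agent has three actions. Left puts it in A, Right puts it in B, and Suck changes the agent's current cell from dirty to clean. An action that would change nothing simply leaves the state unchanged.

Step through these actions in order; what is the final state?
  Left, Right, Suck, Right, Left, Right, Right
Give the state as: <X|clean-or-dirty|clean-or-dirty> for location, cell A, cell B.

<B|clean|clean>

1) do Left; now <A|clean|dirty>
2) do Right; now <B|clean|dirty>
3) do Suck; now <B|clean|clean>
4) do Right; now <B|clean|clean>
5) do Left; now <A|clean|clean>
6) do Right; now <B|clean|clean>
7) do Right; now <B|clean|clean>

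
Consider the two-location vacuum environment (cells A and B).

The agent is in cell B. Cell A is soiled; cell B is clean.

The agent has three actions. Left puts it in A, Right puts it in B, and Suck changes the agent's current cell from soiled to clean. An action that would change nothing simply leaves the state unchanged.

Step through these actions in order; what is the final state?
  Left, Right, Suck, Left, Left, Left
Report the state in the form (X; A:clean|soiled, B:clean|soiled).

(A; A:soiled, B:clean)

t=1 Left ⇒ (A; A:soiled, B:clean)
t=2 Right ⇒ (B; A:soiled, B:clean)
t=3 Suck ⇒ (B; A:soiled, B:clean)
t=4 Left ⇒ (A; A:soiled, B:clean)
t=5 Left ⇒ (A; A:soiled, B:clean)
t=6 Left ⇒ (A; A:soiled, B:clean)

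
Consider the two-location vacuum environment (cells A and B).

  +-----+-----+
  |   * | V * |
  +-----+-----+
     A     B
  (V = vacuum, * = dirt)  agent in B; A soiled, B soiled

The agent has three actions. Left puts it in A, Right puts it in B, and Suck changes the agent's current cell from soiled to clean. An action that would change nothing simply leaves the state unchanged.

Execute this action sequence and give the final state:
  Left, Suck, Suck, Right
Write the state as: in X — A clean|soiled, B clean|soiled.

in B — A clean, B soiled

[1] after Left: in A — A soiled, B soiled
[2] after Suck: in A — A clean, B soiled
[3] after Suck: in A — A clean, B soiled
[4] after Right: in B — A clean, B soiled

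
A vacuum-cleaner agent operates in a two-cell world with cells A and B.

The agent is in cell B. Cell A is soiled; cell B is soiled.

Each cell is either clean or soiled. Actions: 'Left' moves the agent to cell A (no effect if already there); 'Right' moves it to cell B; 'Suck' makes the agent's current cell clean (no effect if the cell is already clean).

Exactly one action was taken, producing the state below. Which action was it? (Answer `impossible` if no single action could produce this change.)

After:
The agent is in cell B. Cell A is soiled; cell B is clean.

Suck

try  Left: <A|soiled|soiled>
try Right: <B|soiled|soiled>
try  Suck: <B|soiled|clean>  ← match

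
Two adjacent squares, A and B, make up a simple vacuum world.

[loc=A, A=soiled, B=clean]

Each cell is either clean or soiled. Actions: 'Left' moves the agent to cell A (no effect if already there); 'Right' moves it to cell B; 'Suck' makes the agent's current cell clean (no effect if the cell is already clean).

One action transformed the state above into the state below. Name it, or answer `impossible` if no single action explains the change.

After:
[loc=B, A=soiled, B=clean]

try  Left: (A; A:soiled, B:clean)
try Right: (B; A:soiled, B:clean)  ← match
try  Suck: (A; A:clean, B:clean)

Right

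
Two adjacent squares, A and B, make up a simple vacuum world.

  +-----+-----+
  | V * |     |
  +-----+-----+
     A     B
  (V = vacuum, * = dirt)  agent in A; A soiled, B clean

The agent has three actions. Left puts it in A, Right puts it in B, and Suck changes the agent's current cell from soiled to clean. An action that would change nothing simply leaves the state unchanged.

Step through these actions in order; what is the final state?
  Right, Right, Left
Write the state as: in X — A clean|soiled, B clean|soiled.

1) do Right; now in B — A soiled, B clean
2) do Right; now in B — A soiled, B clean
3) do Left; now in A — A soiled, B clean

in A — A soiled, B clean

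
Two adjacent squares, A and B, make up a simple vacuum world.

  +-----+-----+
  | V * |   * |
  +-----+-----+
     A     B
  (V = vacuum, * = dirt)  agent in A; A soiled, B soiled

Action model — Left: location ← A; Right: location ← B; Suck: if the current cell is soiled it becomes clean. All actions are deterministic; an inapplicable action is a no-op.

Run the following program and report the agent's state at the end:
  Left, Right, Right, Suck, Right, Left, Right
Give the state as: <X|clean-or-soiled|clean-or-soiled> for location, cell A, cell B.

<B|soiled|clean>

[1] after Left: <A|soiled|soiled>
[2] after Right: <B|soiled|soiled>
[3] after Right: <B|soiled|soiled>
[4] after Suck: <B|soiled|clean>
[5] after Right: <B|soiled|clean>
[6] after Left: <A|soiled|clean>
[7] after Right: <B|soiled|clean>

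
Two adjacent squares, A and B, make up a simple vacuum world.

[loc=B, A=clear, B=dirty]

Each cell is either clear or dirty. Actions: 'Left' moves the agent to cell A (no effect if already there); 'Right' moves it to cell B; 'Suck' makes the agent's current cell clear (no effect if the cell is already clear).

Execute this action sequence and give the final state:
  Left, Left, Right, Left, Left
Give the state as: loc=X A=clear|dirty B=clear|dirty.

[1] after Left: loc=A A=clear B=dirty
[2] after Left: loc=A A=clear B=dirty
[3] after Right: loc=B A=clear B=dirty
[4] after Left: loc=A A=clear B=dirty
[5] after Left: loc=A A=clear B=dirty

loc=A A=clear B=dirty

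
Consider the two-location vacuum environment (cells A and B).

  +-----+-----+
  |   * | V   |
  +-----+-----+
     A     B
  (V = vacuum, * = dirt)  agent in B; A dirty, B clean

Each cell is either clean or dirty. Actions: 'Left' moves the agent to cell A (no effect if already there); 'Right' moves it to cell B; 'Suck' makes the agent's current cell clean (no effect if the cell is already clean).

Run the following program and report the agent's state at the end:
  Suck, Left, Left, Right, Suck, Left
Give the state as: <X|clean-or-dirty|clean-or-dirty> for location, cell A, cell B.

<A|dirty|clean>

t=1 Suck ⇒ <B|dirty|clean>
t=2 Left ⇒ <A|dirty|clean>
t=3 Left ⇒ <A|dirty|clean>
t=4 Right ⇒ <B|dirty|clean>
t=5 Suck ⇒ <B|dirty|clean>
t=6 Left ⇒ <A|dirty|clean>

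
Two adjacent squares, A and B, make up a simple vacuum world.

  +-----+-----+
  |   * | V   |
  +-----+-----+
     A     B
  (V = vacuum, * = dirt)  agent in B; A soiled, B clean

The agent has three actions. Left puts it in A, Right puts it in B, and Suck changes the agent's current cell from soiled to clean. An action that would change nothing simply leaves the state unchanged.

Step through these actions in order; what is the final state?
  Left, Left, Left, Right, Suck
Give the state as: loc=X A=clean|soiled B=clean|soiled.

[1] after Left: loc=A A=soiled B=clean
[2] after Left: loc=A A=soiled B=clean
[3] after Left: loc=A A=soiled B=clean
[4] after Right: loc=B A=soiled B=clean
[5] after Suck: loc=B A=soiled B=clean

loc=B A=soiled B=clean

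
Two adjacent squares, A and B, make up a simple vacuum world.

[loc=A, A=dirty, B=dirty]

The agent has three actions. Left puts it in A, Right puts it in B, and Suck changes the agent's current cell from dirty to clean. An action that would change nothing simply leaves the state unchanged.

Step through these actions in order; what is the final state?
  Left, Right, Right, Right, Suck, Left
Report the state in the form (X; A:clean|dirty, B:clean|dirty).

(A; A:dirty, B:clean)

[1] after Left: (A; A:dirty, B:dirty)
[2] after Right: (B; A:dirty, B:dirty)
[3] after Right: (B; A:dirty, B:dirty)
[4] after Right: (B; A:dirty, B:dirty)
[5] after Suck: (B; A:dirty, B:clean)
[6] after Left: (A; A:dirty, B:clean)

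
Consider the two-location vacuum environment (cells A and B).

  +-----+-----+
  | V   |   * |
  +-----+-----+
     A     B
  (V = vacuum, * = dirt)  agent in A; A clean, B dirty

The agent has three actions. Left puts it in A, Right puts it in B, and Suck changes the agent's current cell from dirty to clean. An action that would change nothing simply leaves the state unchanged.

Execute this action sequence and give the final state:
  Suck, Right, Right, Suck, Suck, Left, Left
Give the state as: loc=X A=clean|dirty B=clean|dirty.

loc=A A=clean B=clean

[1] after Suck: loc=A A=clean B=dirty
[2] after Right: loc=B A=clean B=dirty
[3] after Right: loc=B A=clean B=dirty
[4] after Suck: loc=B A=clean B=clean
[5] after Suck: loc=B A=clean B=clean
[6] after Left: loc=A A=clean B=clean
[7] after Left: loc=A A=clean B=clean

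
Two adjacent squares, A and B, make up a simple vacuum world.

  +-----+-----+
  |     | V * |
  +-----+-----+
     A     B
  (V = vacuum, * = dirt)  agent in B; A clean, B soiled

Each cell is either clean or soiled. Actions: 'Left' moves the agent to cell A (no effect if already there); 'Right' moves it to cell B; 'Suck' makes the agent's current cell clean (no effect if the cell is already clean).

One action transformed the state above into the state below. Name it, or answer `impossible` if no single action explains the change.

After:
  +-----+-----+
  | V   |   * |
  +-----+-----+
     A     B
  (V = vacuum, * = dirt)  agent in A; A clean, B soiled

try  Left: in A — A clean, B soiled  ← match
try Right: in B — A clean, B soiled
try  Suck: in B — A clean, B clean

Left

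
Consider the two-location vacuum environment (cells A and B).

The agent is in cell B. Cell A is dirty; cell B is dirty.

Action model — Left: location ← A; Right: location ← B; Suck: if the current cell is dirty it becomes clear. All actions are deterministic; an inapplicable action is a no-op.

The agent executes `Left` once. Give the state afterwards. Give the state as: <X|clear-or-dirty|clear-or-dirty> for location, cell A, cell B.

<A|dirty|dirty>

start: <B|dirty|dirty>
step 1/1 (Left): <A|dirty|dirty>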